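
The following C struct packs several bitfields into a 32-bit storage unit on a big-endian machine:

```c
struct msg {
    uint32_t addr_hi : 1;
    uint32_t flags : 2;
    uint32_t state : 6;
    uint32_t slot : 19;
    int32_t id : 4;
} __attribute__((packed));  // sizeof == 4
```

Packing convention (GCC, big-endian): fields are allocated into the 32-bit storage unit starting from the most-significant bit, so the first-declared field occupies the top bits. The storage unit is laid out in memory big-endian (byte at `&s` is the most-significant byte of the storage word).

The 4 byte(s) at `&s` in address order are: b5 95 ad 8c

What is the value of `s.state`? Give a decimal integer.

43

[0]=0xb5 [1]=0x95 [2]=0xad [3]=0x8c (big-endian) → word 0xb595ad8c
addr_hi:1 @ bit 31 → (0xb595ad8c>>31)&0x1 = 0x1
flags:2 @ bit 29 → (0xb595ad8c>>29)&0x3 = 0x1
state:6 @ bit 23 → (0xb595ad8c>>23)&0x3f = 0x2b  ←
slot:19 @ bit 4 → (0xb595ad8c>>4)&0x7ffff = 0x15ad8
id:4 @ bit 0 → (0xb595ad8c>>0)&0xf = 0xc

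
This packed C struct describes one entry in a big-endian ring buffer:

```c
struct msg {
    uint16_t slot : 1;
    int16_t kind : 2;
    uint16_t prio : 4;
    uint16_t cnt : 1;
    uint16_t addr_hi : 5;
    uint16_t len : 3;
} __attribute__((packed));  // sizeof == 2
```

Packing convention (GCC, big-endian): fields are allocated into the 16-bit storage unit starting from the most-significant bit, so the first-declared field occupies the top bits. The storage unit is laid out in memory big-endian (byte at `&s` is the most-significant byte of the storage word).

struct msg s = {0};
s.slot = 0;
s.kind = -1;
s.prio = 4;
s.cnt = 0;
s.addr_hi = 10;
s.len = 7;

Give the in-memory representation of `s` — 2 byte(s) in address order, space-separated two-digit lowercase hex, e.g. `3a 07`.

68 57

slot (1b) val=0 bits=0x0 at bit 15: 0x0000
kind (2b) val=-1 bits=0x3 at bit 13: 0x6000
prio (4b) val=4 bits=0x4 at bit 9: 0x6800
cnt (1b) val=0 bits=0x0 at bit 8: 0x6800
addr_hi (5b) val=10 bits=0xa at bit 3: 0x6850
len (3b) val=7 bits=0x7 at bit 0: 0x6857
word = 0x6857 → big-endian bytes:
  [0]=0x68  [1]=0x57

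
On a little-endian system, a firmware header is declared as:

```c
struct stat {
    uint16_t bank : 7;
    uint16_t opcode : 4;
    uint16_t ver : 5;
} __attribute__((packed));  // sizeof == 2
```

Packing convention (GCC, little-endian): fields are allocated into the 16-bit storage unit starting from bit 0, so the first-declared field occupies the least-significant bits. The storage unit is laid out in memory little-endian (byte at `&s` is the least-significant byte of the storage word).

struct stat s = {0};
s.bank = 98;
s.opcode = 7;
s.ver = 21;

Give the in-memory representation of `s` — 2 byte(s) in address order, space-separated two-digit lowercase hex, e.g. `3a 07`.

bank:7 = 98 → 0x62 << 0 → word 0x0062
opcode:4 = 7 → 0x7 << 7 → word 0x03e2
ver:5 = 21 → 0x15 << 11 → word 0xabe2
word = 0xabe2 → little-endian bytes:
  [0]=0xe2  [1]=0xab

e2 ab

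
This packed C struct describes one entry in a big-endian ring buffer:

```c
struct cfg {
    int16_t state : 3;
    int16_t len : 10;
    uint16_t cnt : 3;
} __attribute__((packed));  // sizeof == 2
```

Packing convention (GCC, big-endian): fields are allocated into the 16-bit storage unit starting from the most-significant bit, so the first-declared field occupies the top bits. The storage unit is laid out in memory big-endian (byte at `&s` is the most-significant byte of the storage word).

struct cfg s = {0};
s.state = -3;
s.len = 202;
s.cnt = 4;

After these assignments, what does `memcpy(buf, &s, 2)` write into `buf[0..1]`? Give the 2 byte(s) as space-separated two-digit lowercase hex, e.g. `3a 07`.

a6 54

[13+:3] state=-3 & 0x7 = 0x5; word=0xa000
[3+:10] len=202 & 0x3ff = 0xca; word=0xa650
[0+:3] cnt=4 & 0x7 = 0x4; word=0xa654
word = 0xa654 → big-endian bytes:
  [0]=0xa6  [1]=0x54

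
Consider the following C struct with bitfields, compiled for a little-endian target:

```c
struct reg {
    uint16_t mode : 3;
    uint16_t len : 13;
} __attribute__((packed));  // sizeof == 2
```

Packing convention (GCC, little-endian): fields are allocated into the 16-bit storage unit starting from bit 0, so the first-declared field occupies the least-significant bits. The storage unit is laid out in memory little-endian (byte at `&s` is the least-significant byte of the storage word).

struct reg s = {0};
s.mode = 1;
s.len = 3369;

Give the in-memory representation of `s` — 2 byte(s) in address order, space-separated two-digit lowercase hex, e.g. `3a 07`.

[0+:3] mode=1 & 0x7 = 0x1; word=0x0001
[3+:13] len=3369 & 0x1fff = 0xd29; word=0x6949
word = 0x6949 → little-endian bytes:
  [0]=0x49  [1]=0x69

49 69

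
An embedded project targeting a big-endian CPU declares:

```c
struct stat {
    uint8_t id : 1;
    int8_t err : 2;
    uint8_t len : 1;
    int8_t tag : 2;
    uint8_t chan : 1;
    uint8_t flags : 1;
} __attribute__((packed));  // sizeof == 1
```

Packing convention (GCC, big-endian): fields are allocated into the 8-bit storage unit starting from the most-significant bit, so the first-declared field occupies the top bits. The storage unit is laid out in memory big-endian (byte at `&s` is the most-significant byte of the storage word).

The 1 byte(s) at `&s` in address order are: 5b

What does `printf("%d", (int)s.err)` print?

[0]=0x5b (big-endian) → word 0x5b
id [7+:1] = (word>>7) & 0x1 = 0
err [5+:2] = (word>>5) & 0x3 = 2  ←
len [4+:1] = (word>>4) & 0x1 = 1
tag [2+:2] = (word>>2) & 0x3 = 2
chan [1+:1] = (word>>1) & 0x1 = 1
flags [0+:1] = (word>>0) & 0x1 = 1
err signed 2b, MSB=1: 2 - 4 = -2

-2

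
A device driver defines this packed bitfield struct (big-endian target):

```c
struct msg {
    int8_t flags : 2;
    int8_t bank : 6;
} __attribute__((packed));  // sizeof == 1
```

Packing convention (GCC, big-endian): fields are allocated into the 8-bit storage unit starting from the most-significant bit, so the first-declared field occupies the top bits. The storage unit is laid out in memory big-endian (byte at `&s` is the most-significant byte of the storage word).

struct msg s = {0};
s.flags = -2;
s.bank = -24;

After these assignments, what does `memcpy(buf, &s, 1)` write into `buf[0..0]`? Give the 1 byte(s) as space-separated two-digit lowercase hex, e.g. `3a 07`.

flags:2 = -2 → 0x2 << 6 → word 0x80
bank:6 = -24 → 0x28 << 0 → word 0xa8
word = 0xa8 → big-endian bytes:
  [0]=0xa8

a8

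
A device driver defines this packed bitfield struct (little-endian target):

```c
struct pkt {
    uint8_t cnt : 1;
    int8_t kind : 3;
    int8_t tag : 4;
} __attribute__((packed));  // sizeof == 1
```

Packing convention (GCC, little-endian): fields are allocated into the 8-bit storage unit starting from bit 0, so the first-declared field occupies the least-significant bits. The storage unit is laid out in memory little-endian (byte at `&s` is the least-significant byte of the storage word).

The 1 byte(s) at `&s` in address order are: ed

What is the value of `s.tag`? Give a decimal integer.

[0]=0xed (little-endian) → word 0xed
cnt:1 @ bit 0 → (0xed>>0)&0x1 = 0x1
kind:3 @ bit 1 → (0xed>>1)&0x7 = 0x6
tag:4 @ bit 4 → (0xed>>4)&0xf = 0xe  ←
tag signed 4b, MSB=1: 14 - 16 = -2

-2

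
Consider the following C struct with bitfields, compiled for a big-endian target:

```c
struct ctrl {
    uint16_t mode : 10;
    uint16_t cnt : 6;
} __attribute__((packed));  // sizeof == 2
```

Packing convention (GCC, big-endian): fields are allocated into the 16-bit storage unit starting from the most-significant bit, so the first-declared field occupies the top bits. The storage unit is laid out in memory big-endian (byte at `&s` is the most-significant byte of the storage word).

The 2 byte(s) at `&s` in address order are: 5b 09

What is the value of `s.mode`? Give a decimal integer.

364

[0]=0x5b [1]=0x09 (big-endian) → word 0x5b09
mode [6+:10] = (word>>6) & 0x3ff = 364  ←
cnt [0+:6] = (word>>0) & 0x3f = 9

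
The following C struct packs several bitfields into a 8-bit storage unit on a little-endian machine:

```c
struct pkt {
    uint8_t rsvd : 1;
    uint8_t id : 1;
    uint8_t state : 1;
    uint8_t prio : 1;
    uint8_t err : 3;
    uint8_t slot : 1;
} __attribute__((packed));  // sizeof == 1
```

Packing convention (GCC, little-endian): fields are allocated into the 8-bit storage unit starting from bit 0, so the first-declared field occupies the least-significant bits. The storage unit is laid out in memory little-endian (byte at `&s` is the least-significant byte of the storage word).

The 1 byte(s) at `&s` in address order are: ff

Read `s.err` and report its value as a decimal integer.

[0]=0xff (little-endian) → word 0xff
rsvd [0+:1] = (word>>0) & 0x1 = 1
id [1+:1] = (word>>1) & 0x1 = 1
state [2+:1] = (word>>2) & 0x1 = 1
prio [3+:1] = (word>>3) & 0x1 = 1
err [4+:3] = (word>>4) & 0x7 = 7  ←
slot [7+:1] = (word>>7) & 0x1 = 1

7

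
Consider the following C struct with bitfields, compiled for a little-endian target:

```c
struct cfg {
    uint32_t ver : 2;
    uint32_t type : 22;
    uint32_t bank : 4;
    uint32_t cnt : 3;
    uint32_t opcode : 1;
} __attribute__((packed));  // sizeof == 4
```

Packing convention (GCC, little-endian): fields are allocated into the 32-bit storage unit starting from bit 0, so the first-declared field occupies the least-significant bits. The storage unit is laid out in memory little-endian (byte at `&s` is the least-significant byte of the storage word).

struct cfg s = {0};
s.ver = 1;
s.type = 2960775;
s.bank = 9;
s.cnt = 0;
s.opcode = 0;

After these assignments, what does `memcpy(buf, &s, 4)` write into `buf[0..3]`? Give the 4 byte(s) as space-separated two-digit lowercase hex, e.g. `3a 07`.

ver (2b) val=1 bits=0x1 at bit 0: 0x00000001
type (22b) val=2960775 bits=0x2d2d87 at bit 2: 0x00b4b61d
bank (4b) val=9 bits=0x9 at bit 24: 0x09b4b61d
cnt (3b) val=0 bits=0x0 at bit 28: 0x09b4b61d
opcode (1b) val=0 bits=0x0 at bit 31: 0x09b4b61d
word = 0x09b4b61d → little-endian bytes:
  [0]=0x1d  [1]=0xb6  [2]=0xb4  [3]=0x09

1d b6 b4 09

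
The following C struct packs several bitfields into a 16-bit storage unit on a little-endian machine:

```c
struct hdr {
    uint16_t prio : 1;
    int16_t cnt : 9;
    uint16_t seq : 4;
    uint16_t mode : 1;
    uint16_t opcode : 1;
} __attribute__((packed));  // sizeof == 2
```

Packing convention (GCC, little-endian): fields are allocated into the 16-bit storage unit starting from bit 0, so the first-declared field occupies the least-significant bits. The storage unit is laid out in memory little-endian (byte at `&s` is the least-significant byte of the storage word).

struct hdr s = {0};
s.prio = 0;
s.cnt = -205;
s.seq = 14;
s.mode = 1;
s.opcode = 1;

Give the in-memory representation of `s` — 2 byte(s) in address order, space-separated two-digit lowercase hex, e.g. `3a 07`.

prio (1b) val=0 bits=0x0 at bit 0: 0x0000
cnt (9b) val=-205 bits=0x133 at bit 1: 0x0266
seq (4b) val=14 bits=0xe at bit 10: 0x3a66
mode (1b) val=1 bits=0x1 at bit 14: 0x7a66
opcode (1b) val=1 bits=0x1 at bit 15: 0xfa66
word = 0xfa66 → little-endian bytes:
  [0]=0x66  [1]=0xfa

66 fa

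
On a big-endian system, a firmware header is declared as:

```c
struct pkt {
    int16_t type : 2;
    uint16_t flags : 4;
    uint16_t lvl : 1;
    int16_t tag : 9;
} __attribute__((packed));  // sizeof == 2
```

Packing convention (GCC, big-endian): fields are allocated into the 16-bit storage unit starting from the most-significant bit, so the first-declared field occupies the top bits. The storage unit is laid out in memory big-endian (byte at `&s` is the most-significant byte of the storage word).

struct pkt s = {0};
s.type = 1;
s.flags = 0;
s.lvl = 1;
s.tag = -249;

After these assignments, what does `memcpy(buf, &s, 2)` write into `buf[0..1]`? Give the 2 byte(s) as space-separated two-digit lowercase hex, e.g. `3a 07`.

43 07

[14+:2] type=1 & 0x3 = 0x1; word=0x4000
[10+:4] flags=0 & 0xf = 0x0; word=0x4000
[9+:1] lvl=1 & 0x1 = 0x1; word=0x4200
[0+:9] tag=-249 & 0x1ff = 0x107; word=0x4307
word = 0x4307 → big-endian bytes:
  [0]=0x43  [1]=0x07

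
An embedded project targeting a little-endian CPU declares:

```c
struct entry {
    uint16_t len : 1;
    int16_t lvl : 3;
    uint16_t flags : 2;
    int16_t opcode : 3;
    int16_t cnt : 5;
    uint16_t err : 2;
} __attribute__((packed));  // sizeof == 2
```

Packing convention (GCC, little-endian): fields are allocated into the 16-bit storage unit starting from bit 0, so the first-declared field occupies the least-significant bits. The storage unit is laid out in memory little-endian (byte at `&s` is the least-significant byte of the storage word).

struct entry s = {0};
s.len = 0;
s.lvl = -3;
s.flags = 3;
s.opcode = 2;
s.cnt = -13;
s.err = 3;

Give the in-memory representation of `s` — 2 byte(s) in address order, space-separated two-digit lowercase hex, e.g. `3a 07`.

ba e6

[0+:1] len=0 & 0x1 = 0x0; word=0x0000
[1+:3] lvl=-3 & 0x7 = 0x5; word=0x000a
[4+:2] flags=3 & 0x3 = 0x3; word=0x003a
[6+:3] opcode=2 & 0x7 = 0x2; word=0x00ba
[9+:5] cnt=-13 & 0x1f = 0x13; word=0x26ba
[14+:2] err=3 & 0x3 = 0x3; word=0xe6ba
word = 0xe6ba → little-endian bytes:
  [0]=0xba  [1]=0xe6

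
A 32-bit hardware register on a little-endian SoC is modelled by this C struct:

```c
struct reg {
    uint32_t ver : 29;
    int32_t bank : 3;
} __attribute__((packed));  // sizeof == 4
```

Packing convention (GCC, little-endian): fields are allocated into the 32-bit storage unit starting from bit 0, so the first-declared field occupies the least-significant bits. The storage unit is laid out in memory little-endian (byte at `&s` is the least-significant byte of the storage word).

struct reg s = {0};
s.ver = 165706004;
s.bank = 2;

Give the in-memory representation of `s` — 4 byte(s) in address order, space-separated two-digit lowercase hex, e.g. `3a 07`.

14 79 e0 49

ver:29 = 165706004 → 0x9e07914 << 0 → word 0x09e07914
bank:3 = 2 → 0x2 << 29 → word 0x49e07914
word = 0x49e07914 → little-endian bytes:
  [0]=0x14  [1]=0x79  [2]=0xe0  [3]=0x49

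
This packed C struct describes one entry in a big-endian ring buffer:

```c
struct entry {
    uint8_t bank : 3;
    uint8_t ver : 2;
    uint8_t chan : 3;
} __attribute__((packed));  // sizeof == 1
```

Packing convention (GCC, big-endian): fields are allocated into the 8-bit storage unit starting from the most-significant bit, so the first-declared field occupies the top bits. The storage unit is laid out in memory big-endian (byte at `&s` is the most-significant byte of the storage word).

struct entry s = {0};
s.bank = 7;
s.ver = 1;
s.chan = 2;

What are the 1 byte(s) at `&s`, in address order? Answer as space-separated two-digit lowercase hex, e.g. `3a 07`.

ea

[5+:3] bank=7 & 0x7 = 0x7; word=0xe0
[3+:2] ver=1 & 0x3 = 0x1; word=0xe8
[0+:3] chan=2 & 0x7 = 0x2; word=0xea
word = 0xea → big-endian bytes:
  [0]=0xea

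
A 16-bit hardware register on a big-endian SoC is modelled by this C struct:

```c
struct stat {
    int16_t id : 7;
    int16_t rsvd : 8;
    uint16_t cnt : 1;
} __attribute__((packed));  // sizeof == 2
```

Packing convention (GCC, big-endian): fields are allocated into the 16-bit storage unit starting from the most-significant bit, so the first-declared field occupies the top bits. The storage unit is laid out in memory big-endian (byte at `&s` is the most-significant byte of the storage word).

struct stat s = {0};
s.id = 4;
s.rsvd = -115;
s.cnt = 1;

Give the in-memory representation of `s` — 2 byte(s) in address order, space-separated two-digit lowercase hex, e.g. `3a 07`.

id (7b) val=4 bits=0x4 at bit 9: 0x0800
rsvd (8b) val=-115 bits=0x8d at bit 1: 0x091a
cnt (1b) val=1 bits=0x1 at bit 0: 0x091b
word = 0x091b → big-endian bytes:
  [0]=0x09  [1]=0x1b

09 1b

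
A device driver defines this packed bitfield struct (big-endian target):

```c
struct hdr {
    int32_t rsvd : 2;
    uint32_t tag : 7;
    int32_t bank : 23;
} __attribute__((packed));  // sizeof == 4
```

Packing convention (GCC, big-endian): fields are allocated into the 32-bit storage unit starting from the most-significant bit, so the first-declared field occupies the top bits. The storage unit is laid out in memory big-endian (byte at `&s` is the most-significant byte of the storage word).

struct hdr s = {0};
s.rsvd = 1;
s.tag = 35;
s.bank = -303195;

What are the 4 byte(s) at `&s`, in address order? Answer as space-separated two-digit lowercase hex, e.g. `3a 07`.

51 fb 5f a5

rsvd (2b) val=1 bits=0x1 at bit 30: 0x40000000
tag (7b) val=35 bits=0x23 at bit 23: 0x51800000
bank (23b) val=-303195 bits=0x7b5fa5 at bit 0: 0x51fb5fa5
word = 0x51fb5fa5 → big-endian bytes:
  [0]=0x51  [1]=0xfb  [2]=0x5f  [3]=0xa5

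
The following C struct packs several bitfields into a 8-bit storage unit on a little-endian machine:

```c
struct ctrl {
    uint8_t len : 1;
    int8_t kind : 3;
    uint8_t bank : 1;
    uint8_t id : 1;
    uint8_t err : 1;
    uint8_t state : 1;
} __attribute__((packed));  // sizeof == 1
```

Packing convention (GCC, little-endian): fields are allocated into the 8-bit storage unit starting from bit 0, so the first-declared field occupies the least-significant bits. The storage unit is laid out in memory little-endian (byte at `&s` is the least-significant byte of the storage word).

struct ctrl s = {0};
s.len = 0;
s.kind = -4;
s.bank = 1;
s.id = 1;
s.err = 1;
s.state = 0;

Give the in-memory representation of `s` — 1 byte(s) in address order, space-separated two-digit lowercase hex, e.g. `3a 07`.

78

[0+:1] len=0 & 0x1 = 0x0; word=0x00
[1+:3] kind=-4 & 0x7 = 0x4; word=0x08
[4+:1] bank=1 & 0x1 = 0x1; word=0x18
[5+:1] id=1 & 0x1 = 0x1; word=0x38
[6+:1] err=1 & 0x1 = 0x1; word=0x78
[7+:1] state=0 & 0x1 = 0x0; word=0x78
word = 0x78 → little-endian bytes:
  [0]=0x78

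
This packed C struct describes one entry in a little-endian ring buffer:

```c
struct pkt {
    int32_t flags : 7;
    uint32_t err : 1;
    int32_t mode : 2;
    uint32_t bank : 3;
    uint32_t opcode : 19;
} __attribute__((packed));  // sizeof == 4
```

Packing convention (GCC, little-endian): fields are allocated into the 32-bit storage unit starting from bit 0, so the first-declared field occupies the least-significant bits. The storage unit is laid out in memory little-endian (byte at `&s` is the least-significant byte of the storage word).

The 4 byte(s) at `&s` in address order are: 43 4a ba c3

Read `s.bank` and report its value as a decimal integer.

[0]=0x43 [1]=0x4a [2]=0xba [3]=0xc3 (little-endian) → word 0xc3ba4a43
flags [0+:7] = (word>>0) & 0x7f = 67
err [7+:1] = (word>>7) & 0x1 = 0
mode [8+:2] = (word>>8) & 0x3 = 2
bank [10+:3] = (word>>10) & 0x7 = 2  ←
opcode [13+:19] = (word>>13) & 0x7ffff = 400850

2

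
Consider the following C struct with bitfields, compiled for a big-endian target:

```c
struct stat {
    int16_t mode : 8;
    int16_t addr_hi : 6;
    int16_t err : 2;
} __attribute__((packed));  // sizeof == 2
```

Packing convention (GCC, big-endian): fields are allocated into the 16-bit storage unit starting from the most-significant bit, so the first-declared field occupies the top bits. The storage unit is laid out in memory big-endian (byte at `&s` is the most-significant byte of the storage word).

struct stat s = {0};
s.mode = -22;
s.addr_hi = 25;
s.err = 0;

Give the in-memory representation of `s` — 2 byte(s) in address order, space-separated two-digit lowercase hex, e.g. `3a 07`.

ea 64

mode:8 = -22 → 0xea << 8 → word 0xea00
addr_hi:6 = 25 → 0x19 << 2 → word 0xea64
err:2 = 0 → 0x0 << 0 → word 0xea64
word = 0xea64 → big-endian bytes:
  [0]=0xea  [1]=0x64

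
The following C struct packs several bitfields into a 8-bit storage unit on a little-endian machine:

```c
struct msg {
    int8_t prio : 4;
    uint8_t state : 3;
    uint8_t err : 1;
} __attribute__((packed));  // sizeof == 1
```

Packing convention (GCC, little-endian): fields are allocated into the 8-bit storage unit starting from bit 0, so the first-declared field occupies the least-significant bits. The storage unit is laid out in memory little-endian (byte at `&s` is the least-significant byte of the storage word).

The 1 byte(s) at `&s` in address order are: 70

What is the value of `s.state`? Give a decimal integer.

[0]=0x70 (little-endian) → word 0x70
prio:4 @ bit 0 → (0x70>>0)&0xf = 0x0
state:3 @ bit 4 → (0x70>>4)&0x7 = 0x7  ←
err:1 @ bit 7 → (0x70>>7)&0x1 = 0x0

7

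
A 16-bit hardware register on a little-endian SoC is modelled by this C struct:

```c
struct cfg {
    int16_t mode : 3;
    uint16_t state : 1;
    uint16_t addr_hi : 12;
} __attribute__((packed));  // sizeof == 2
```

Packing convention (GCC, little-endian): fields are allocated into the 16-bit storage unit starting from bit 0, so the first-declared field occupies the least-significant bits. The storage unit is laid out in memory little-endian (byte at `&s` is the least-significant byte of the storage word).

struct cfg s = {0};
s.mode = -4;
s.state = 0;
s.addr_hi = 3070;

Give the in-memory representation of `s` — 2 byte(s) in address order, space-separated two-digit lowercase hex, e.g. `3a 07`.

[0+:3] mode=-4 & 0x7 = 0x4; word=0x0004
[3+:1] state=0 & 0x1 = 0x0; word=0x0004
[4+:12] addr_hi=3070 & 0xfff = 0xbfe; word=0xbfe4
word = 0xbfe4 → little-endian bytes:
  [0]=0xe4  [1]=0xbf

e4 bf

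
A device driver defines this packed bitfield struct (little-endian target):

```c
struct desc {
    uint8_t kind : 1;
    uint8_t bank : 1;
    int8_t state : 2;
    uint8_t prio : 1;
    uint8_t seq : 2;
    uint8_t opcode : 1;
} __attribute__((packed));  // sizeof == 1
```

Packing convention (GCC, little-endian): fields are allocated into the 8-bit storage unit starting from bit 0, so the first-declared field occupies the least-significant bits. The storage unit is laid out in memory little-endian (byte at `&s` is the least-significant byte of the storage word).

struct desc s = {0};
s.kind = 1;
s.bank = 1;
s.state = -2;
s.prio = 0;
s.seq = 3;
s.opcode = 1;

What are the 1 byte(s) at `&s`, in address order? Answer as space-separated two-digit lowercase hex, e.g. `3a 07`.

eb

[0+:1] kind=1 & 0x1 = 0x1; word=0x01
[1+:1] bank=1 & 0x1 = 0x1; word=0x03
[2+:2] state=-2 & 0x3 = 0x2; word=0x0b
[4+:1] prio=0 & 0x1 = 0x0; word=0x0b
[5+:2] seq=3 & 0x3 = 0x3; word=0x6b
[7+:1] opcode=1 & 0x1 = 0x1; word=0xeb
word = 0xeb → little-endian bytes:
  [0]=0xeb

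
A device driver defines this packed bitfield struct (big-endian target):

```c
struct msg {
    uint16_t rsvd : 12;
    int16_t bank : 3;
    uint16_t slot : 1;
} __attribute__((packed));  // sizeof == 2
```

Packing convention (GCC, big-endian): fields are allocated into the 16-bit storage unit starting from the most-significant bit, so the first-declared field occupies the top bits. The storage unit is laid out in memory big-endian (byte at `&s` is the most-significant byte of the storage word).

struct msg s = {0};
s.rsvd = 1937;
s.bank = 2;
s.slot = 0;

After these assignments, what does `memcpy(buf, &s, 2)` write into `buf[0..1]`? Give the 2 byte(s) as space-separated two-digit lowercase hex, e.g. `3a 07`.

79 14

[4+:12] rsvd=1937 & 0xfff = 0x791; word=0x7910
[1+:3] bank=2 & 0x7 = 0x2; word=0x7914
[0+:1] slot=0 & 0x1 = 0x0; word=0x7914
word = 0x7914 → big-endian bytes:
  [0]=0x79  [1]=0x14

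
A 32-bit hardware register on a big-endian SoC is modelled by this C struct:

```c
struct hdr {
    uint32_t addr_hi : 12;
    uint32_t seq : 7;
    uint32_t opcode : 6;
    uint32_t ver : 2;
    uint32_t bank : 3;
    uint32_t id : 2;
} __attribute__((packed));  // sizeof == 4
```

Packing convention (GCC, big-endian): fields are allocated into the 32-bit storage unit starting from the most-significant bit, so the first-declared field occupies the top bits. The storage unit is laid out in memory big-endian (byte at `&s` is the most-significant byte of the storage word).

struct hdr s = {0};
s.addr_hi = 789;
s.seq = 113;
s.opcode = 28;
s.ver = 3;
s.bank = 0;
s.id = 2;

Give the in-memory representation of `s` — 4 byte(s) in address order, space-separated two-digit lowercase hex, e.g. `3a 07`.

31 5e 2e 62

addr_hi:12 = 789 → 0x315 << 20 → word 0x31500000
seq:7 = 113 → 0x71 << 13 → word 0x315e2000
opcode:6 = 28 → 0x1c << 7 → word 0x315e2e00
ver:2 = 3 → 0x3 << 5 → word 0x315e2e60
bank:3 = 0 → 0x0 << 2 → word 0x315e2e60
id:2 = 2 → 0x2 << 0 → word 0x315e2e62
word = 0x315e2e62 → big-endian bytes:
  [0]=0x31  [1]=0x5e  [2]=0x2e  [3]=0x62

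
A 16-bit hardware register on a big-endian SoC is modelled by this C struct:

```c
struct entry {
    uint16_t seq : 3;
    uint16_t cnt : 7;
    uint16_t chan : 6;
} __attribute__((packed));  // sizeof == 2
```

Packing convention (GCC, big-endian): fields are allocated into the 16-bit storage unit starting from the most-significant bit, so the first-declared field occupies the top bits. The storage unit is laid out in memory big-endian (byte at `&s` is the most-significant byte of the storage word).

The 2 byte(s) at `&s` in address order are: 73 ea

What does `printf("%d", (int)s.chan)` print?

42

[0]=0x73 [1]=0xea (big-endian) → word 0x73ea
seq:3 @ bit 13 → (0x73ea>>13)&0x7 = 0x3
cnt:7 @ bit 6 → (0x73ea>>6)&0x7f = 0x4f
chan:6 @ bit 0 → (0x73ea>>0)&0x3f = 0x2a  ←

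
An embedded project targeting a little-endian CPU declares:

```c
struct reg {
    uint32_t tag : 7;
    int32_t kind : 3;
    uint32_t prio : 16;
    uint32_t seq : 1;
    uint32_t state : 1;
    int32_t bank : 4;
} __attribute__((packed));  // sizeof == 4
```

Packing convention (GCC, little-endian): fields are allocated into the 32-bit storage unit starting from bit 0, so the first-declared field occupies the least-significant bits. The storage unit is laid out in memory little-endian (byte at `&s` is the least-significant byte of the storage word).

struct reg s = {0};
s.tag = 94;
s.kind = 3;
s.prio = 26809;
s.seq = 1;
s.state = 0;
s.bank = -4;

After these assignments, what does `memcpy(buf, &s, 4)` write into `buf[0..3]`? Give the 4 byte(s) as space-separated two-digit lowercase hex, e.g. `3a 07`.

[0+:7] tag=94 & 0x7f = 0x5e; word=0x0000005e
[7+:3] kind=3 & 0x7 = 0x3; word=0x000001de
[10+:16] prio=26809 & 0xffff = 0x68b9; word=0x01a2e5de
[26+:1] seq=1 & 0x1 = 0x1; word=0x05a2e5de
[27+:1] state=0 & 0x1 = 0x0; word=0x05a2e5de
[28+:4] bank=-4 & 0xf = 0xc; word=0xc5a2e5de
word = 0xc5a2e5de → little-endian bytes:
  [0]=0xde  [1]=0xe5  [2]=0xa2  [3]=0xc5

de e5 a2 c5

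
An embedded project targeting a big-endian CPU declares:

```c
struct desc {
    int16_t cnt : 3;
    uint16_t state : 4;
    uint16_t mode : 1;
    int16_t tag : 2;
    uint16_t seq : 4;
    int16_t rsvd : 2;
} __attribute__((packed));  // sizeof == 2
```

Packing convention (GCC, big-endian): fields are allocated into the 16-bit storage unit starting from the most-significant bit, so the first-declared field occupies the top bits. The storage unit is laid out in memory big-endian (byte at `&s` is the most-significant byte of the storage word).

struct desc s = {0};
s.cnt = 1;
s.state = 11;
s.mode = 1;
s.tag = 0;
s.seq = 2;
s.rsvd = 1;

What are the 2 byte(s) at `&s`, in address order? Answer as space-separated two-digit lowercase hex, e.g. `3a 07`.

cnt:3 = 1 → 0x1 << 13 → word 0x2000
state:4 = 11 → 0xb << 9 → word 0x3600
mode:1 = 1 → 0x1 << 8 → word 0x3700
tag:2 = 0 → 0x0 << 6 → word 0x3700
seq:4 = 2 → 0x2 << 2 → word 0x3708
rsvd:2 = 1 → 0x1 << 0 → word 0x3709
word = 0x3709 → big-endian bytes:
  [0]=0x37  [1]=0x09

37 09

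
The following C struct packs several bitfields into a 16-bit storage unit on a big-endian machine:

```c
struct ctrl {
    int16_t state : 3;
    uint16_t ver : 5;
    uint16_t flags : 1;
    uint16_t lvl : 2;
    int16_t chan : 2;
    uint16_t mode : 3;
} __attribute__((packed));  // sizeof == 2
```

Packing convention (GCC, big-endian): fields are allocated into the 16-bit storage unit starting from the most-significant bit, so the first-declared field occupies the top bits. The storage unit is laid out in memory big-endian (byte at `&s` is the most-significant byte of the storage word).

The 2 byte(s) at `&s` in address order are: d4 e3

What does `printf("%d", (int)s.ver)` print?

[0]=0xd4 [1]=0xe3 (big-endian) → word 0xd4e3
state [13+:3] = (word>>13) & 0x7 = 6
ver [8+:5] = (word>>8) & 0x1f = 20  ←
flags [7+:1] = (word>>7) & 0x1 = 1
lvl [5+:2] = (word>>5) & 0x3 = 3
chan [3+:2] = (word>>3) & 0x3 = 0
mode [0+:3] = (word>>0) & 0x7 = 3

20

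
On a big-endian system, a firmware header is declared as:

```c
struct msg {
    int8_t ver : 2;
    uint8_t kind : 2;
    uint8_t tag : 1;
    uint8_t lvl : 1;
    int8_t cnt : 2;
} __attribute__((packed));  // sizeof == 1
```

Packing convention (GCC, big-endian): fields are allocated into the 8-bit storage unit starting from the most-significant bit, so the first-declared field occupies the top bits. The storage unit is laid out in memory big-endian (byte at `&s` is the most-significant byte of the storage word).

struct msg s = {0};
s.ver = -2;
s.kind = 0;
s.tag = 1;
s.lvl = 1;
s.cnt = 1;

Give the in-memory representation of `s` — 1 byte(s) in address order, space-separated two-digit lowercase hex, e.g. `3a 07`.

ver:2 = -2 → 0x2 << 6 → word 0x80
kind:2 = 0 → 0x0 << 4 → word 0x80
tag:1 = 1 → 0x1 << 3 → word 0x88
lvl:1 = 1 → 0x1 << 2 → word 0x8c
cnt:2 = 1 → 0x1 << 0 → word 0x8d
word = 0x8d → big-endian bytes:
  [0]=0x8d

8d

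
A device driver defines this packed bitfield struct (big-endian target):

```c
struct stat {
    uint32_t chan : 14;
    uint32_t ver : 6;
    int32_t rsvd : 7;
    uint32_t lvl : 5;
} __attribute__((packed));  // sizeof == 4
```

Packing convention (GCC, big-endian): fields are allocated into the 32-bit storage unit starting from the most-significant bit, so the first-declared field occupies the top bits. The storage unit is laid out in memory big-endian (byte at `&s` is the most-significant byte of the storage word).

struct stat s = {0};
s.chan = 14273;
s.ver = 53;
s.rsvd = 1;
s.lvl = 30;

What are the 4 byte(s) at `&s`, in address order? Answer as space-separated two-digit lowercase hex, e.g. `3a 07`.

df 07 50 3e

chan:14 = 14273 → 0x37c1 << 18 → word 0xdf040000
ver:6 = 53 → 0x35 << 12 → word 0xdf075000
rsvd:7 = 1 → 0x1 << 5 → word 0xdf075020
lvl:5 = 30 → 0x1e << 0 → word 0xdf07503e
word = 0xdf07503e → big-endian bytes:
  [0]=0xdf  [1]=0x07  [2]=0x50  [3]=0x3e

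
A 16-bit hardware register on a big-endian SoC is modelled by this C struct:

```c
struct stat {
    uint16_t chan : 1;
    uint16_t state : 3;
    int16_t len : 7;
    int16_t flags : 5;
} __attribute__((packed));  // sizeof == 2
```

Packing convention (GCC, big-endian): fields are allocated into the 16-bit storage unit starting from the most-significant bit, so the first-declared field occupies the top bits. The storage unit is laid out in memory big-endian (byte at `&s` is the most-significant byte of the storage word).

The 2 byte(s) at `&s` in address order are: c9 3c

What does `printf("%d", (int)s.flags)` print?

[0]=0xc9 [1]=0x3c (big-endian) → word 0xc93c
chan:1 @ bit 15 → (0xc93c>>15)&0x1 = 0x1
state:3 @ bit 12 → (0xc93c>>12)&0x7 = 0x4
len:7 @ bit 5 → (0xc93c>>5)&0x7f = 0x49
flags:5 @ bit 0 → (0xc93c>>0)&0x1f = 0x1c  ←
flags signed 5b, MSB=1: 28 - 32 = -4

-4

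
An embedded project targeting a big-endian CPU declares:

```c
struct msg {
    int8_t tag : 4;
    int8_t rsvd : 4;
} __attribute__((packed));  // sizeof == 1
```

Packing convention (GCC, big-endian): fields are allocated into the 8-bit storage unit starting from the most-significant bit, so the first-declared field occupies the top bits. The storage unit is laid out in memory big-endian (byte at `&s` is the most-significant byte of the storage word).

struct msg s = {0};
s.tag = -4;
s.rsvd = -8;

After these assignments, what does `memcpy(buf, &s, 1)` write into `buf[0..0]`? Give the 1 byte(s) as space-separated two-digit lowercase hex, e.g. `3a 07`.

tag (4b) val=-4 bits=0xc at bit 4: 0xc0
rsvd (4b) val=-8 bits=0x8 at bit 0: 0xc8
word = 0xc8 → big-endian bytes:
  [0]=0xc8

c8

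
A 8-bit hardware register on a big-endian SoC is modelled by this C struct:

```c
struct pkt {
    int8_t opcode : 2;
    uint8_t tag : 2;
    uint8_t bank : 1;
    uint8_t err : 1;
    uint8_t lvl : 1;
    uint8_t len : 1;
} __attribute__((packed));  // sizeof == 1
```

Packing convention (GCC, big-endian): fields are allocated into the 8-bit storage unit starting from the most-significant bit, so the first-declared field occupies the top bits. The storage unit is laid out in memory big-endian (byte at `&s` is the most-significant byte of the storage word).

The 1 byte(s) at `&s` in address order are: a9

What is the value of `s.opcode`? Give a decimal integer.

[0]=0xa9 (big-endian) → word 0xa9
opcode [6+:2] = (word>>6) & 0x3 = 2  ←
tag [4+:2] = (word>>4) & 0x3 = 2
bank [3+:1] = (word>>3) & 0x1 = 1
err [2+:1] = (word>>2) & 0x1 = 0
lvl [1+:1] = (word>>1) & 0x1 = 0
len [0+:1] = (word>>0) & 0x1 = 1
opcode signed 2b, MSB=1: 2 - 4 = -2

-2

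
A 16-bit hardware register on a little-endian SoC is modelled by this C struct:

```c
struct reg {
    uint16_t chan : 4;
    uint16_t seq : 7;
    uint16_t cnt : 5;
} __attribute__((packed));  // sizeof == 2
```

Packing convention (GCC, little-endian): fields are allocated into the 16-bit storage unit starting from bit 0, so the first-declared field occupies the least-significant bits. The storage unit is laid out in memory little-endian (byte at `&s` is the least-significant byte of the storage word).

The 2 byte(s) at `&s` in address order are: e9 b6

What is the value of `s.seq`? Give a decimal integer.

[0]=0xe9 [1]=0xb6 (little-endian) → word 0xb6e9
chan:4 @ bit 0 → (0xb6e9>>0)&0xf = 0x9
seq:7 @ bit 4 → (0xb6e9>>4)&0x7f = 0x6e  ←
cnt:5 @ bit 11 → (0xb6e9>>11)&0x1f = 0x16

110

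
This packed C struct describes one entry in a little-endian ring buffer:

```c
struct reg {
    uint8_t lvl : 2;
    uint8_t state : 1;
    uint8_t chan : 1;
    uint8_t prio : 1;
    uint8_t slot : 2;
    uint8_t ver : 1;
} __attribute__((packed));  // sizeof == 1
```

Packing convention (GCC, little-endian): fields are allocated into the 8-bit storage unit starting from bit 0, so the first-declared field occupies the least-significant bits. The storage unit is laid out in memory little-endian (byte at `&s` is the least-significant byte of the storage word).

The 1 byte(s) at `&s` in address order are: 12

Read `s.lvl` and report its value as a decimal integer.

2

[0]=0x12 (little-endian) → word 0x12
lvl [0+:2] = (word>>0) & 0x3 = 2  ←
state [2+:1] = (word>>2) & 0x1 = 0
chan [3+:1] = (word>>3) & 0x1 = 0
prio [4+:1] = (word>>4) & 0x1 = 1
slot [5+:2] = (word>>5) & 0x3 = 0
ver [7+:1] = (word>>7) & 0x1 = 0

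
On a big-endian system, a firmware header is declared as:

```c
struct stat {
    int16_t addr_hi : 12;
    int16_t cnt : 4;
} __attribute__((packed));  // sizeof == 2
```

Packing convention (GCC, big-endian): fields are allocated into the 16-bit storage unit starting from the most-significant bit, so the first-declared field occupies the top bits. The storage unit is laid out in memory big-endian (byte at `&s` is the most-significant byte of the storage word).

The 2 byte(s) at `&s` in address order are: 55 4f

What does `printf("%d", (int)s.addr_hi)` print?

[0]=0x55 [1]=0x4f (big-endian) → word 0x554f
addr_hi:12 @ bit 4 → (0x554f>>4)&0xfff = 0x554  ←
cnt:4 @ bit 0 → (0x554f>>0)&0xf = 0xf
addr_hi signed 12b, MSB=0: value = 1364

1364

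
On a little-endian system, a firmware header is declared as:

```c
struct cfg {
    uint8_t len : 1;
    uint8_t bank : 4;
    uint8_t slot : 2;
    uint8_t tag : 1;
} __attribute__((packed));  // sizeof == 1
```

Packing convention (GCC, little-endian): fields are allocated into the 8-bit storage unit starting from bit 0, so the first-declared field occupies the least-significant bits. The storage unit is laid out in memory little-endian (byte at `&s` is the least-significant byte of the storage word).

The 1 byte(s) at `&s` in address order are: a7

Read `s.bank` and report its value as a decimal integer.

3

[0]=0xa7 (little-endian) → word 0xa7
len:1 @ bit 0 → (0xa7>>0)&0x1 = 0x1
bank:4 @ bit 1 → (0xa7>>1)&0xf = 0x3  ←
slot:2 @ bit 5 → (0xa7>>5)&0x3 = 0x1
tag:1 @ bit 7 → (0xa7>>7)&0x1 = 0x1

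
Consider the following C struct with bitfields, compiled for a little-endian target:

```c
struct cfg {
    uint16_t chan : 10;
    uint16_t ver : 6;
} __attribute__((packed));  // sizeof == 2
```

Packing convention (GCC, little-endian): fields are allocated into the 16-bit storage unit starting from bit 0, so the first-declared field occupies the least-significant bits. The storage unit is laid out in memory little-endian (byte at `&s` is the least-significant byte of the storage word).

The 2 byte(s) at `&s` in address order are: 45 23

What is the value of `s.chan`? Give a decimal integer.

[0]=0x45 [1]=0x23 (little-endian) → word 0x2345
chan:10 @ bit 0 → (0x2345>>0)&0x3ff = 0x345  ←
ver:6 @ bit 10 → (0x2345>>10)&0x3f = 0x8

837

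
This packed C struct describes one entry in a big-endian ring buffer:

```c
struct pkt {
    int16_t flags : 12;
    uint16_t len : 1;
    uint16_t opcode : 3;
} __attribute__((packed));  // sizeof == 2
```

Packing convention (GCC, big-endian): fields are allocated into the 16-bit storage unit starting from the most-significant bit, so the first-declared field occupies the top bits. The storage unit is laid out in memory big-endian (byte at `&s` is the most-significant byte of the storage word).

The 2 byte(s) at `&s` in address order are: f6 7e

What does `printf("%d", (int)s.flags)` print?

-153

[0]=0xf6 [1]=0x7e (big-endian) → word 0xf67e
flags [4+:12] = (word>>4) & 0xfff = 3943  ←
len [3+:1] = (word>>3) & 0x1 = 1
opcode [0+:3] = (word>>0) & 0x7 = 6
flags signed 12b, MSB=1: 3943 - 4096 = -153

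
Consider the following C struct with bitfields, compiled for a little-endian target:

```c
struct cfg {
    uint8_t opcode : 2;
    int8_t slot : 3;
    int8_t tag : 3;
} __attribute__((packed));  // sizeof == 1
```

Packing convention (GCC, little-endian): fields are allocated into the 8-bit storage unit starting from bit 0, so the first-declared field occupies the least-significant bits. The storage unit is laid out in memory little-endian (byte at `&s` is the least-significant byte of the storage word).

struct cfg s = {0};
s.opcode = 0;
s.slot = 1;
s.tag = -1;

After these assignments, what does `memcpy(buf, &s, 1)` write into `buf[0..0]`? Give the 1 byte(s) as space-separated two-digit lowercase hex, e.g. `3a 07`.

e4

[0+:2] opcode=0 & 0x3 = 0x0; word=0x00
[2+:3] slot=1 & 0x7 = 0x1; word=0x04
[5+:3] tag=-1 & 0x7 = 0x7; word=0xe4
word = 0xe4 → little-endian bytes:
  [0]=0xe4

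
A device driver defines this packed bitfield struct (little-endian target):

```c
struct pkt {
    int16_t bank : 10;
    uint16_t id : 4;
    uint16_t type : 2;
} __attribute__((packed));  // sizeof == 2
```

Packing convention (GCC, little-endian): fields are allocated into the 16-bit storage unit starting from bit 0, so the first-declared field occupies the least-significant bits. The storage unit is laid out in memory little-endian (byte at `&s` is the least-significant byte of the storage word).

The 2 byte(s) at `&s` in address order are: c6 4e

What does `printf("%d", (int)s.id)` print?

[0]=0xc6 [1]=0x4e (little-endian) → word 0x4ec6
bank:10 @ bit 0 → (0x4ec6>>0)&0x3ff = 0x2c6
id:4 @ bit 10 → (0x4ec6>>10)&0xf = 0x3  ←
type:2 @ bit 14 → (0x4ec6>>14)&0x3 = 0x1

3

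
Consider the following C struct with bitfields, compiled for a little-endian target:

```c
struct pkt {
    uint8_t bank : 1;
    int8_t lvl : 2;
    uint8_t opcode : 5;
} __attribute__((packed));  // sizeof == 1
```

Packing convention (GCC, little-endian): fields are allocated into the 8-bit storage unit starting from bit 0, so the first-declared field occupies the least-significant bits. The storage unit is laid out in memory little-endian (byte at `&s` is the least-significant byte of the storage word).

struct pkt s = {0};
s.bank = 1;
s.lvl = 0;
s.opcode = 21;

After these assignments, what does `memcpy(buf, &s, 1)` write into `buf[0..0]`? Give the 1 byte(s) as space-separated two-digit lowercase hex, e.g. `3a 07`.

bank (1b) val=1 bits=0x1 at bit 0: 0x01
lvl (2b) val=0 bits=0x0 at bit 1: 0x01
opcode (5b) val=21 bits=0x15 at bit 3: 0xa9
word = 0xa9 → little-endian bytes:
  [0]=0xa9

a9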